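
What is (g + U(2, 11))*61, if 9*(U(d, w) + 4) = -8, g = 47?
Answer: 23119/9 ≈ 2568.8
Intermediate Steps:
U(d, w) = -44/9 (U(d, w) = -4 + (⅑)*(-8) = -4 - 8/9 = -44/9)
(g + U(2, 11))*61 = (47 - 44/9)*61 = (379/9)*61 = 23119/9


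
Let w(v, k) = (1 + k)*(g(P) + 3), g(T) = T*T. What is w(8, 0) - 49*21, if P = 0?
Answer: -1026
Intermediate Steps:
g(T) = T**2
w(v, k) = 3 + 3*k (w(v, k) = (1 + k)*(0**2 + 3) = (1 + k)*(0 + 3) = (1 + k)*3 = 3 + 3*k)
w(8, 0) - 49*21 = (3 + 3*0) - 49*21 = (3 + 0) - 1029 = 3 - 1029 = -1026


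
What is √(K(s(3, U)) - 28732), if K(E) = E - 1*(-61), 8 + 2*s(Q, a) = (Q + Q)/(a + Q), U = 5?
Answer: I*√458794/4 ≈ 169.34*I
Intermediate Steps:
s(Q, a) = -4 + Q/(Q + a) (s(Q, a) = -4 + ((Q + Q)/(a + Q))/2 = -4 + ((2*Q)/(Q + a))/2 = -4 + (2*Q/(Q + a))/2 = -4 + Q/(Q + a))
K(E) = 61 + E (K(E) = E + 61 = 61 + E)
√(K(s(3, U)) - 28732) = √((61 + (-4*5 - 3*3)/(3 + 5)) - 28732) = √((61 + (-20 - 9)/8) - 28732) = √((61 + (⅛)*(-29)) - 28732) = √((61 - 29/8) - 28732) = √(459/8 - 28732) = √(-229397/8) = I*√458794/4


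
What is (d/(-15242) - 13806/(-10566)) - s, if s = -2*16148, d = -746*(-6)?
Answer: 144481559593/4473527 ≈ 32297.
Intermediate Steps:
d = 4476
s = -32296
(d/(-15242) - 13806/(-10566)) - s = (4476/(-15242) - 13806/(-10566)) - 1*(-32296) = (4476*(-1/15242) - 13806*(-1/10566)) + 32296 = (-2238/7621 + 767/587) + 32296 = 4531601/4473527 + 32296 = 144481559593/4473527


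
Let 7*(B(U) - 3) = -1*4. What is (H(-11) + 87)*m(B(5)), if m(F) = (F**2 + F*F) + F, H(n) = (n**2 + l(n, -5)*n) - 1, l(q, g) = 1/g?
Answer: 729062/245 ≈ 2975.8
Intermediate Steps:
B(U) = 17/7 (B(U) = 3 + (-1*4)/7 = 3 + (1/7)*(-4) = 3 - 4/7 = 17/7)
H(n) = -1 + n**2 - n/5 (H(n) = (n**2 + n/(-5)) - 1 = (n**2 - n/5) - 1 = -1 + n**2 - n/5)
m(F) = F + 2*F**2 (m(F) = (F**2 + F**2) + F = 2*F**2 + F = F + 2*F**2)
(H(-11) + 87)*m(B(5)) = ((-1 + (-11)**2 - 1/5*(-11)) + 87)*(17*(1 + 2*(17/7))/7) = ((-1 + 121 + 11/5) + 87)*(17*(1 + 34/7)/7) = (611/5 + 87)*((17/7)*(41/7)) = (1046/5)*(697/49) = 729062/245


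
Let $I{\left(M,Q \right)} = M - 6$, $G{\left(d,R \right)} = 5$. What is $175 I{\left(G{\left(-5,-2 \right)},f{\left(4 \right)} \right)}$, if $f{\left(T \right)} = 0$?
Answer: $-175$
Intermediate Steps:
$I{\left(M,Q \right)} = -6 + M$ ($I{\left(M,Q \right)} = M - 6 = -6 + M$)
$175 I{\left(G{\left(-5,-2 \right)},f{\left(4 \right)} \right)} = 175 \left(-6 + 5\right) = 175 \left(-1\right) = -175$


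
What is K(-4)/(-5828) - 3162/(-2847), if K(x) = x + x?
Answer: 1537576/1382693 ≈ 1.1120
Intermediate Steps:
K(x) = 2*x
K(-4)/(-5828) - 3162/(-2847) = (2*(-4))/(-5828) - 3162/(-2847) = -8*(-1/5828) - 3162*(-1/2847) = 2/1457 + 1054/949 = 1537576/1382693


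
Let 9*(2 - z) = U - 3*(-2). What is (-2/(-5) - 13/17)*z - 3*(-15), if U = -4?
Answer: 33929/765 ≈ 44.352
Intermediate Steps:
z = 16/9 (z = 2 - (-4 - 3*(-2))/9 = 2 - (-4 + 6)/9 = 2 - ⅑*2 = 2 - 2/9 = 16/9 ≈ 1.7778)
(-2/(-5) - 13/17)*z - 3*(-15) = (-2/(-5) - 13/17)*(16/9) - 3*(-15) = (-2*(-⅕) - 13*1/17)*(16/9) + 45 = (⅖ - 13/17)*(16/9) + 45 = -31/85*16/9 + 45 = -496/765 + 45 = 33929/765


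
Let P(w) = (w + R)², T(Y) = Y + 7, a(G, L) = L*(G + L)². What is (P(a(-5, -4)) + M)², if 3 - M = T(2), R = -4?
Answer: 11573026084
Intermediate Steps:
T(Y) = 7 + Y
P(w) = (-4 + w)² (P(w) = (w - 4)² = (-4 + w)²)
M = -6 (M = 3 - (7 + 2) = 3 - 1*9 = 3 - 9 = -6)
(P(a(-5, -4)) + M)² = ((-4 - 4*(-5 - 4)²)² - 6)² = ((-4 - 4*(-9)²)² - 6)² = ((-4 - 4*81)² - 6)² = ((-4 - 324)² - 6)² = ((-328)² - 6)² = (107584 - 6)² = 107578² = 11573026084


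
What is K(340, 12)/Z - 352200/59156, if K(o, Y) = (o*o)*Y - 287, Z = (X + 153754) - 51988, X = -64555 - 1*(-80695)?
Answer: 10129433057/1743711834 ≈ 5.8091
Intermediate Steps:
X = 16140 (X = -64555 + 80695 = 16140)
Z = 117906 (Z = (16140 + 153754) - 51988 = 169894 - 51988 = 117906)
K(o, Y) = -287 + Y*o² (K(o, Y) = o²*Y - 287 = Y*o² - 287 = -287 + Y*o²)
K(340, 12)/Z - 352200/59156 = (-287 + 12*340²)/117906 - 352200/59156 = (-287 + 12*115600)*(1/117906) - 352200*1/59156 = (-287 + 1387200)*(1/117906) - 88050/14789 = 1386913*(1/117906) - 88050/14789 = 1386913/117906 - 88050/14789 = 10129433057/1743711834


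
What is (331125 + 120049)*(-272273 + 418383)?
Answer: 65921033140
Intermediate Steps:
(331125 + 120049)*(-272273 + 418383) = 451174*146110 = 65921033140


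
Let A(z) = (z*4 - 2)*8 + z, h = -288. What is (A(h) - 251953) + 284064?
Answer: 22591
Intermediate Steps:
A(z) = -16 + 33*z (A(z) = (4*z - 2)*8 + z = (-2 + 4*z)*8 + z = (-16 + 32*z) + z = -16 + 33*z)
(A(h) - 251953) + 284064 = ((-16 + 33*(-288)) - 251953) + 284064 = ((-16 - 9504) - 251953) + 284064 = (-9520 - 251953) + 284064 = -261473 + 284064 = 22591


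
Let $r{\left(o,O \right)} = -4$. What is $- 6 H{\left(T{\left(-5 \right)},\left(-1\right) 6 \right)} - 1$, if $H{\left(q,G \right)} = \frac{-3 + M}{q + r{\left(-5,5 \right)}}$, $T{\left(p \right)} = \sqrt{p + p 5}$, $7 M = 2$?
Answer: $- \frac{389}{161} - \frac{57 i \sqrt{30}}{161} \approx -2.4161 - 1.9391 i$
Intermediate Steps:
$M = \frac{2}{7}$ ($M = \frac{1}{7} \cdot 2 = \frac{2}{7} \approx 0.28571$)
$T{\left(p \right)} = \sqrt{6} \sqrt{p}$ ($T{\left(p \right)} = \sqrt{p + 5 p} = \sqrt{6 p} = \sqrt{6} \sqrt{p}$)
$H{\left(q,G \right)} = - \frac{19}{7 \left(-4 + q\right)}$ ($H{\left(q,G \right)} = \frac{-3 + \frac{2}{7}}{q - 4} = - \frac{19}{7 \left(-4 + q\right)}$)
$- 6 H{\left(T{\left(-5 \right)},\left(-1\right) 6 \right)} - 1 = - 6 \left(- \frac{19}{-28 + 7 \sqrt{6} \sqrt{-5}}\right) - 1 = - 6 \left(- \frac{19}{-28 + 7 \sqrt{6} i \sqrt{5}}\right) - 1 = - 6 \left(- \frac{19}{-28 + 7 i \sqrt{30}}\right) - 1 = \frac{114}{-28 + 7 i \sqrt{30}} - 1 = -1 + \frac{114}{-28 + 7 i \sqrt{30}}$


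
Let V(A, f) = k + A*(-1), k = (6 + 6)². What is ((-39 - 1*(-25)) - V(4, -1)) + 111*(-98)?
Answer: -11032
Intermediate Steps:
k = 144 (k = 12² = 144)
V(A, f) = 144 - A (V(A, f) = 144 + A*(-1) = 144 - A)
((-39 - 1*(-25)) - V(4, -1)) + 111*(-98) = ((-39 - 1*(-25)) - (144 - 1*4)) + 111*(-98) = ((-39 + 25) - (144 - 4)) - 10878 = (-14 - 1*140) - 10878 = (-14 - 140) - 10878 = -154 - 10878 = -11032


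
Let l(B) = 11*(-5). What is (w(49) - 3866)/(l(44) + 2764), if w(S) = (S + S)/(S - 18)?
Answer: -39916/27993 ≈ -1.4259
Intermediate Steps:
l(B) = -55
w(S) = 2*S/(-18 + S) (w(S) = (2*S)/(-18 + S) = 2*S/(-18 + S))
(w(49) - 3866)/(l(44) + 2764) = (2*49/(-18 + 49) - 3866)/(-55 + 2764) = (2*49/31 - 3866)/2709 = (2*49*(1/31) - 3866)*(1/2709) = (98/31 - 3866)*(1/2709) = -119748/31*1/2709 = -39916/27993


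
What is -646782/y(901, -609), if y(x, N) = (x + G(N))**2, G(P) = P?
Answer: -323391/42632 ≈ -7.5856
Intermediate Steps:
y(x, N) = (N + x)**2 (y(x, N) = (x + N)**2 = (N + x)**2)
-646782/y(901, -609) = -646782/(-609 + 901)**2 = -646782/(292**2) = -646782/85264 = -646782*1/85264 = -323391/42632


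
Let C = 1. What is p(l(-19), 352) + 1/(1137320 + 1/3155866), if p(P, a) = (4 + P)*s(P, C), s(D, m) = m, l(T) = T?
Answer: -53838439630949/3589229519121 ≈ -15.000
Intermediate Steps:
p(P, a) = 4 + P (p(P, a) = (4 + P)*1 = 4 + P)
p(l(-19), 352) + 1/(1137320 + 1/3155866) = (4 - 19) + 1/(1137320 + 1/3155866) = -15 + 1/(1137320 + 1/3155866) = -15 + 1/(3589229519121/3155866) = -15 + 3155866/3589229519121 = -53838439630949/3589229519121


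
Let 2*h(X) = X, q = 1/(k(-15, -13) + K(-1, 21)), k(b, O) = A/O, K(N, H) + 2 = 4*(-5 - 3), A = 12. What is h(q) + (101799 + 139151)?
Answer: 218782587/908 ≈ 2.4095e+5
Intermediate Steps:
K(N, H) = -34 (K(N, H) = -2 + 4*(-5 - 3) = -2 + 4*(-8) = -2 - 32 = -34)
k(b, O) = 12/O
q = -13/454 (q = 1/(12/(-13) - 34) = 1/(12*(-1/13) - 34) = 1/(-12/13 - 34) = 1/(-454/13) = -13/454 ≈ -0.028634)
h(X) = X/2
h(q) + (101799 + 139151) = (1/2)*(-13/454) + (101799 + 139151) = -13/908 + 240950 = 218782587/908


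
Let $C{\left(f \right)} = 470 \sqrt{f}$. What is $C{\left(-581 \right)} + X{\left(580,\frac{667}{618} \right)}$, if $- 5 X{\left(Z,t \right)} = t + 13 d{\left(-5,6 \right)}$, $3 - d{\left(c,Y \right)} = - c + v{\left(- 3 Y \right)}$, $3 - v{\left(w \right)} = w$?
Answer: $\frac{36823}{618} + 470 i \sqrt{581} \approx 59.584 + 11329.0 i$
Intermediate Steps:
$v{\left(w \right)} = 3 - w$
$d{\left(c,Y \right)} = c - 3 Y$ ($d{\left(c,Y \right)} = 3 - \left(- c - \left(-3 - 3 Y\right)\right) = 3 - \left(- c + \left(3 + 3 Y\right)\right) = 3 - \left(3 - c + 3 Y\right) = c - 3 Y$)
$X{\left(Z,t \right)} = \frac{299}{5} - \frac{t}{5}$ ($X{\left(Z,t \right)} = - \frac{t + 13 \left(-5 - 18\right)}{5} = - \frac{t + 13 \left(-23\right)}{5} = - \frac{t - 299}{5} = - \frac{-299 + t}{5} = \frac{299}{5} - \frac{t}{5}$)
$C{\left(-581 \right)} + X{\left(580,\frac{667}{618} \right)} = 470 \sqrt{-581} + \left(\frac{299}{5} - \frac{667 \cdot \frac{1}{618}}{5}\right) = 470 i \sqrt{581} + \left(\frac{299}{5} - \frac{667 \cdot \frac{1}{618}}{5}\right) = 470 i \sqrt{581} + \left(\frac{299}{5} - \frac{667}{3090}\right) = 470 i \sqrt{581} + \frac{36823}{618} = \frac{36823}{618} + 470 i \sqrt{581}$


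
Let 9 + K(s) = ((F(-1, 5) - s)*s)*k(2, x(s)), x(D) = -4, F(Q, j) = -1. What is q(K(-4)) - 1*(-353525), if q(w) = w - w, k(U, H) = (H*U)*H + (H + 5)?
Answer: 353525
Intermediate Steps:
k(U, H) = 5 + H + U*H² (k(U, H) = U*H² + (5 + H) = 5 + H + U*H²)
K(s) = -9 + 33*s*(-1 - s) (K(s) = -9 + ((-1 - s)*s)*(5 - 4 + 2*(-4)²) = -9 + (s*(-1 - s))*(5 - 4 + 2*16) = -9 + (s*(-1 - s))*(5 - 4 + 32) = -9 + (s*(-1 - s))*33 = -9 + 33*s*(-1 - s))
q(w) = 0
q(K(-4)) - 1*(-353525) = 0 - 1*(-353525) = 0 + 353525 = 353525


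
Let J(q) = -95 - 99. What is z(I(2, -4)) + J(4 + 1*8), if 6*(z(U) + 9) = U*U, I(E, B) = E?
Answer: -607/3 ≈ -202.33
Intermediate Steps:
J(q) = -194
z(U) = -9 + U**2/6 (z(U) = -9 + (U*U)/6 = -9 + U**2/6)
z(I(2, -4)) + J(4 + 1*8) = (-9 + (1/6)*2**2) - 194 = (-9 + (1/6)*4) - 194 = (-9 + 2/3) - 194 = -25/3 - 194 = -607/3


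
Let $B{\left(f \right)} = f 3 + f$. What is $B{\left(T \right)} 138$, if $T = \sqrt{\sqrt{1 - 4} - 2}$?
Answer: $552 \sqrt{-2 + i \sqrt{3}} \approx 313.66 + 841.3 i$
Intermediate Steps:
$T = \sqrt{-2 + i \sqrt{3}}$ ($T = \sqrt{\sqrt{-3} - 2} = \sqrt{i \sqrt{3} - 2} = \sqrt{-2 + i \sqrt{3}} \approx 0.56822 + 1.5241 i$)
$B{\left(f \right)} = 4 f$ ($B{\left(f \right)} = 3 f + f = 4 f$)
$B{\left(T \right)} 138 = 4 \sqrt{-2 + i \sqrt{3}} \cdot 138 = 552 \sqrt{-2 + i \sqrt{3}}$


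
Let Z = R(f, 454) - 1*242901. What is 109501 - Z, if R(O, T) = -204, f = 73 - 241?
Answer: 352606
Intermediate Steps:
f = -168
Z = -243105 (Z = -204 - 1*242901 = -204 - 242901 = -243105)
109501 - Z = 109501 - 1*(-243105) = 109501 + 243105 = 352606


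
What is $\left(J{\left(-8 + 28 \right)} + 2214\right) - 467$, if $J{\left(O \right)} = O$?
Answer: $1767$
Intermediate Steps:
$\left(J{\left(-8 + 28 \right)} + 2214\right) - 467 = \left(\left(-8 + 28\right) + 2214\right) - 467 = \left(20 + 2214\right) - 467 = 2234 - 467 = 1767$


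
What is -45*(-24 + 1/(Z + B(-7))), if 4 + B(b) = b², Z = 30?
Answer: 5397/5 ≈ 1079.4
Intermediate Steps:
B(b) = -4 + b²
-45*(-24 + 1/(Z + B(-7))) = -45*(-24 + 1/(30 + (-4 + (-7)²))) = -45*(-24 + 1/(30 + (-4 + 49))) = -45*(-24 + 1/(30 + 45)) = -45*(-24 + 1/75) = -45*(-1799/75) = 5397/5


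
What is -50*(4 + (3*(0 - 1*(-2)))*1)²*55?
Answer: -275000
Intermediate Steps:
-50*(4 + (3*(0 - 1*(-2)))*1)²*55 = -50*(4 + (3*(0 + 2))*1)²*55 = -50*(4 + (3*2)*1)²*55 = -50*(4 + 6*1)²*55 = -50*(4 + 6)²*55 = -50*10²*55 = -50*100*55 = -5000*55 = -275000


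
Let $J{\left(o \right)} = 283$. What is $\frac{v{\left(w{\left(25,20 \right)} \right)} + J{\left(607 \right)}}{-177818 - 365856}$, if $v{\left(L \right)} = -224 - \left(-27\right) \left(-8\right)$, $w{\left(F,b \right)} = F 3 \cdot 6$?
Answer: $\frac{157}{543674} \approx 0.00028878$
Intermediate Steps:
$w{\left(F,b \right)} = 18 F$ ($w{\left(F,b \right)} = 3 F 6 = 18 F$)
$v{\left(L \right)} = -440$ ($v{\left(L \right)} = -224 - 216 = -440$)
$\frac{v{\left(w{\left(25,20 \right)} \right)} + J{\left(607 \right)}}{-177818 - 365856} = \frac{-440 + 283}{-177818 - 365856} = - \frac{157}{-543674} = \left(-157\right) \left(- \frac{1}{543674}\right) = \frac{157}{543674}$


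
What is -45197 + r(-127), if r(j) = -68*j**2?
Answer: -1141969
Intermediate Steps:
-45197 + r(-127) = -45197 - 68*(-127)**2 = -45197 - 68*16129 = -45197 - 1096772 = -1141969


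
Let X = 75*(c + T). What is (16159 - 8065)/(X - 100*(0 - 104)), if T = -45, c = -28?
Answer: 8094/4925 ≈ 1.6435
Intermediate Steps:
X = -5475 (X = 75*(-28 - 45) = 75*(-73) = -5475)
(16159 - 8065)/(X - 100*(0 - 104)) = (16159 - 8065)/(-5475 - 100*(0 - 104)) = 8094/(-5475 - 100*(-104)) = 8094/(-5475 + 10400) = 8094/4925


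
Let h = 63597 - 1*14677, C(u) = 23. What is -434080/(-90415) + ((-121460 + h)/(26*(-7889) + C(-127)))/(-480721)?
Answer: 8559322746103756/1782831009698713 ≈ 4.8010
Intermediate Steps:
h = 48920 (h = 63597 - 14677 = 48920)
-434080/(-90415) + ((-121460 + h)/(26*(-7889) + C(-127)))/(-480721) = -434080/(-90415) + ((-121460 + 48920)/(26*(-7889) + 23))/(-480721) = -434080*(-1/90415) - 72540/(-205114 + 23)*(-1/480721) = 86816/18083 - 72540/(-205091)*(-1/480721) = 86816/18083 - 72540*(-1/205091)*(-1/480721) = 86816/18083 + (72540/205091)*(-1/480721) = 86816/18083 - 72540/98591550611 = 8559322746103756/1782831009698713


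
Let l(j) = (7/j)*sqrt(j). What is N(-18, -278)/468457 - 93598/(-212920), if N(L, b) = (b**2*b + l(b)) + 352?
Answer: -2265327196857/49871932220 - 7*I*sqrt(278)/130231046 ≈ -45.423 - 8.962e-7*I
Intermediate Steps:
l(j) = 7/sqrt(j)
N(L, b) = 352 + b**3 + 7/sqrt(b) (N(L, b) = (b**2*b + 7/sqrt(b)) + 352 = (b**3 + 7/sqrt(b)) + 352 = 352 + b**3 + 7/sqrt(b))
N(-18, -278)/468457 - 93598/(-212920) = (352 + (-278)**3 + 7/sqrt(-278))/468457 - 93598/(-212920) = (352 - 21484952 + 7*(-I*sqrt(278)/278))*(1/468457) - 93598*(-1/212920) = (352 - 21484952 - 7*I*sqrt(278)/278)*(1/468457) + 46799/106460 = (-21484600 - 7*I*sqrt(278)/278)*(1/468457) + 46799/106460 = (-21484600/468457 - 7*I*sqrt(278)/130231046) + 46799/106460 = -2265327196857/49871932220 - 7*I*sqrt(278)/130231046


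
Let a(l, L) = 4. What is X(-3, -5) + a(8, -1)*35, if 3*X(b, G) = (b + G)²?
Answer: 484/3 ≈ 161.33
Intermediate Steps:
X(b, G) = (G + b)²/3 (X(b, G) = (b + G)²/3 = (G + b)²/3)
X(-3, -5) + a(8, -1)*35 = (-5 - 3)²/3 + 4*35 = (⅓)*(-8)² + 140 = (⅓)*64 + 140 = 64/3 + 140 = 484/3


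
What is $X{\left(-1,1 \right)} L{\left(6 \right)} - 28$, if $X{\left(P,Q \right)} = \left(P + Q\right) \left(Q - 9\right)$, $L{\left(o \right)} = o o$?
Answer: $-28$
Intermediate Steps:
$L{\left(o \right)} = o^{2}$
$X{\left(P,Q \right)} = \left(-9 + Q\right) \left(P + Q\right)$ ($X{\left(P,Q \right)} = \left(P + Q\right) \left(-9 + Q\right) = \left(-9 + Q\right) \left(P + Q\right)$)
$X{\left(-1,1 \right)} L{\left(6 \right)} - 28 = \left(1^{2} - -9 - 9 - 1\right) 6^{2} - 28 = \left(1 + 9 - 9 - 1\right) 36 - 28 = 0 \cdot 36 - 28 = 0 - 28 = -28$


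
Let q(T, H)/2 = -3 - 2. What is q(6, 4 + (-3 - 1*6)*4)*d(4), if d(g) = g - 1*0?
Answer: -40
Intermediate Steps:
q(T, H) = -10 (q(T, H) = 2*(-3 - 2) = 2*(-5) = -10)
d(g) = g (d(g) = g + 0 = g)
q(6, 4 + (-3 - 1*6)*4)*d(4) = -10*4 = -40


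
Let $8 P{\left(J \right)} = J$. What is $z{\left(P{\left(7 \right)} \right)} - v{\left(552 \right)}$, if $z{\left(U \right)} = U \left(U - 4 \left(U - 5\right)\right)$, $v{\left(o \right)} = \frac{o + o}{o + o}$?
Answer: $\frac{909}{64} \approx 14.203$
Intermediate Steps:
$P{\left(J \right)} = \frac{J}{8}$
$v{\left(o \right)} = 1$ ($v{\left(o \right)} = \frac{2 o}{2 o} = 2 o \frac{1}{2 o} = 1$)
$z{\left(U \right)} = U \left(20 - 3 U\right)$ ($z{\left(U \right)} = U \left(U - 4 \left(-5 + U\right)\right) = U \left(U - \left(-20 + 4 U\right)\right) = U \left(20 - 3 U\right)$)
$z{\left(P{\left(7 \right)} \right)} - v{\left(552 \right)} = \frac{1}{8} \cdot 7 \left(20 - 3 \cdot \frac{1}{8} \cdot 7\right) - 1 = \frac{7 \left(20 - \frac{21}{8}\right)}{8} - 1 = \frac{7}{8} \cdot \frac{139}{8} - 1 = \frac{973}{64} - 1 = \frac{909}{64}$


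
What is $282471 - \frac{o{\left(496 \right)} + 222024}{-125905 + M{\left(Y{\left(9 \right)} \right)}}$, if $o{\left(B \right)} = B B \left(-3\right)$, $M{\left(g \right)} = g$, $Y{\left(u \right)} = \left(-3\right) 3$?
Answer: $\frac{17783268735}{62957} \approx 2.8247 \cdot 10^{5}$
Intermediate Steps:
$Y{\left(u \right)} = -9$
$o{\left(B \right)} = - 3 B^{2}$ ($o{\left(B \right)} = B^{2} \left(-3\right) = - 3 B^{2}$)
$282471 - \frac{o{\left(496 \right)} + 222024}{-125905 + M{\left(Y{\left(9 \right)} \right)}} = 282471 - \frac{- 3 \cdot 496^{2} + 222024}{-125905 - 9} = 282471 - \frac{\left(-3\right) 246016 + 222024}{-125914} = 282471 - \left(-738048 + 222024\right) \left(- \frac{1}{125914}\right) = 282471 - \left(-516024\right) \left(- \frac{1}{125914}\right) = 282471 - \frac{258012}{62957} = \frac{17783268735}{62957}$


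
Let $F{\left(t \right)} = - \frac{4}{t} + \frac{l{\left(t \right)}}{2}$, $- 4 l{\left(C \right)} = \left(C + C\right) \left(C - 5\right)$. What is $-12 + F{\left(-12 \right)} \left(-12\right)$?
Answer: $596$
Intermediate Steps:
$l{\left(C \right)} = - \frac{C \left(-5 + C\right)}{2}$ ($l{\left(C \right)} = - \frac{\left(C + C\right) \left(C - 5\right)}{4} = - \frac{2 C \left(-5 + C\right)}{4} = - \frac{C \left(-5 + C\right)}{2}$)
$F{\left(t \right)} = - \frac{4}{t} + \frac{t \left(5 - t\right)}{4}$ ($F{\left(t \right)} = - \frac{4}{t} + \frac{\frac{1}{2} t \left(5 - t\right)}{2} = - \frac{4}{t} + \frac{t \left(5 - t\right)}{2} \cdot \frac{1}{2} = - \frac{4}{t} + \frac{t \left(5 - t\right)}{4}$)
$-12 + F{\left(-12 \right)} \left(-12\right) = -12 + \frac{-16 + \left(-12\right)^{2} \left(5 - -12\right)}{4 \left(-12\right)} \left(-12\right) = -12 + \frac{1}{4} \left(- \frac{1}{12}\right) \left(-16 + 144 \left(5 + 12\right)\right) \left(-12\right) = -12 + \frac{1}{4} \left(- \frac{1}{12}\right) \left(-16 + 144 \cdot 17\right) \left(-12\right) = -12 + \frac{1}{4} \left(- \frac{1}{12}\right) \left(-16 + 2448\right) \left(-12\right) = -12 + \frac{1}{4} \left(- \frac{1}{12}\right) 2432 \left(-12\right) = -12 - -608 = -12 + 608 = 596$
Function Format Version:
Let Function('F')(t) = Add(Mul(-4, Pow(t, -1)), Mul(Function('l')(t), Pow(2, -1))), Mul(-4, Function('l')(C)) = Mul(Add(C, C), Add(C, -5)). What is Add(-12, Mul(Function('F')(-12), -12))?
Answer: 596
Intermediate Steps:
Function('l')(C) = Mul(Rational(-1, 2), C, Add(-5, C)) (Function('l')(C) = Mul(Rational(-1, 4), Mul(Add(C, C), Add(C, -5))) = Mul(Rational(-1, 4), Mul(Mul(2, C), Add(-5, C))) = Mul(Rational(-1, 4), Mul(2, C, Add(-5, C))) = Mul(Rational(-1, 2), C, Add(-5, C)))
Function('F')(t) = Add(Mul(-4, Pow(t, -1)), Mul(Rational(1, 4), t, Add(5, Mul(-1, t)))) (Function('F')(t) = Add(Mul(-4, Pow(t, -1)), Mul(Mul(Rational(1, 2), t, Add(5, Mul(-1, t))), Pow(2, -1))) = Add(Mul(-4, Pow(t, -1)), Mul(Mul(Rational(1, 2), t, Add(5, Mul(-1, t))), Rational(1, 2))) = Add(Mul(-4, Pow(t, -1)), Mul(Rational(1, 4), t, Add(5, Mul(-1, t)))))
Add(-12, Mul(Function('F')(-12), -12)) = Add(-12, Mul(Mul(Rational(1, 4), Pow(-12, -1), Add(-16, Mul(Pow(-12, 2), Add(5, Mul(-1, -12))))), -12)) = Add(-12, Mul(Mul(Rational(1, 4), Rational(-1, 12), Add(-16, Mul(144, Add(5, 12)))), -12)) = Add(-12, Mul(Mul(Rational(1, 4), Rational(-1, 12), Add(-16, Mul(144, 17))), -12)) = Add(-12, Mul(Mul(Rational(1, 4), Rational(-1, 12), Add(-16, 2448)), -12)) = Add(-12, Mul(Mul(Rational(1, 4), Rational(-1, 12), 2432), -12)) = Add(-12, Mul(Rational(-152, 3), -12)) = Add(-12, 608) = 596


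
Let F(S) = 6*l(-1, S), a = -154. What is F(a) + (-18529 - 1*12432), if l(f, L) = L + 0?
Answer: -31885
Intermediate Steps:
l(f, L) = L
F(S) = 6*S
F(a) + (-18529 - 1*12432) = 6*(-154) + (-18529 - 1*12432) = -924 + (-18529 - 12432) = -924 - 30961 = -31885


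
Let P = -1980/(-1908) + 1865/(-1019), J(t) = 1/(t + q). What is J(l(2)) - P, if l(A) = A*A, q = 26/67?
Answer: 16201669/15878058 ≈ 1.0204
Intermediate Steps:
q = 26/67 (q = 26*(1/67) = 26/67 ≈ 0.38806)
l(A) = A**2
J(t) = 1/(26/67 + t) (J(t) = 1/(t + 26/67) = 1/(26/67 + t))
P = -42800/54007 (P = -1980*(-1/1908) + 1865*(-1/1019) = 55/53 - 1865/1019 = -42800/54007 ≈ -0.79249)
J(l(2)) - P = 67/(26 + 67*2**2) - 1*(-42800/54007) = 67/(26 + 67*4) + 42800/54007 = 67/(26 + 268) + 42800/54007 = 67/294 + 42800/54007 = 16201669/15878058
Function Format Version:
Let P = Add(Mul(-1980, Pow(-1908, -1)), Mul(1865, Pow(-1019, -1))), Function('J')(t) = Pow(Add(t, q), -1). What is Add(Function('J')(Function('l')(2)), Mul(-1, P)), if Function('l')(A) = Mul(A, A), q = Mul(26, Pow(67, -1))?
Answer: Rational(16201669, 15878058) ≈ 1.0204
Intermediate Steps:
q = Rational(26, 67) (q = Mul(26, Rational(1, 67)) = Rational(26, 67) ≈ 0.38806)
Function('l')(A) = Pow(A, 2)
Function('J')(t) = Pow(Add(Rational(26, 67), t), -1) (Function('J')(t) = Pow(Add(t, Rational(26, 67)), -1) = Pow(Add(Rational(26, 67), t), -1))
P = Rational(-42800, 54007) (P = Add(Mul(-1980, Rational(-1, 1908)), Mul(1865, Rational(-1, 1019))) = Add(Rational(55, 53), Rational(-1865, 1019)) = Rational(-42800, 54007) ≈ -0.79249)
Add(Function('J')(Function('l')(2)), Mul(-1, P)) = Add(Mul(67, Pow(Add(26, Mul(67, Pow(2, 2))), -1)), Mul(-1, Rational(-42800, 54007))) = Add(Mul(67, Pow(Add(26, Mul(67, 4)), -1)), Rational(42800, 54007)) = Add(Mul(67, Pow(Add(26, 268), -1)), Rational(42800, 54007)) = Add(Mul(67, Pow(294, -1)), Rational(42800, 54007)) = Add(Mul(67, Rational(1, 294)), Rational(42800, 54007)) = Add(Rational(67, 294), Rational(42800, 54007)) = Rational(16201669, 15878058)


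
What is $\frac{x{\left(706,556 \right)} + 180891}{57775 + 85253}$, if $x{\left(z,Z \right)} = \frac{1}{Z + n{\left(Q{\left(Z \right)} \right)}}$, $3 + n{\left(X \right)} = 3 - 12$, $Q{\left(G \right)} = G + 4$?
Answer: $\frac{98404705}{77807232} \approx 1.2647$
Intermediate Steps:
$Q{\left(G \right)} = 4 + G$
$n{\left(X \right)} = -12$ ($n{\left(X \right)} = -3 + \left(3 - 12\right) = -3 - 9 = -12$)
$x{\left(z,Z \right)} = \frac{1}{-12 + Z}$ ($x{\left(z,Z \right)} = \frac{1}{Z - 12} = \frac{1}{-12 + Z}$)
$\frac{x{\left(706,556 \right)} + 180891}{57775 + 85253} = \frac{\frac{1}{-12 + 556} + 180891}{57775 + 85253} = \frac{\frac{1}{544} + 180891}{143028} = \left(\frac{1}{544} + 180891\right) \frac{1}{143028} = \frac{98404705}{544} \cdot \frac{1}{143028} = \frac{98404705}{77807232}$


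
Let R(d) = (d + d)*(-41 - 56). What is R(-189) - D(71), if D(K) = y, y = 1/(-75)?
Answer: 2749951/75 ≈ 36666.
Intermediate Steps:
R(d) = -194*d (R(d) = (2*d)*(-97) = -194*d)
y = -1/75 ≈ -0.013333
D(K) = -1/75
R(-189) - D(71) = -194*(-189) - 1*(-1/75) = 36666 + 1/75 = 2749951/75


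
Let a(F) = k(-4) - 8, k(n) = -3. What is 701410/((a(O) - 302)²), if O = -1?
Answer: 701410/97969 ≈ 7.1595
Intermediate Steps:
a(F) = -11 (a(F) = -3 - 8 = -11)
701410/((a(O) - 302)²) = 701410/((-11 - 302)²) = 701410/((-313)²) = 701410/97969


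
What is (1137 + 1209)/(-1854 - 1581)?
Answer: -782/1145 ≈ -0.68297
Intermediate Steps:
(1137 + 1209)/(-1854 - 1581) = 2346/(-3435) = 2346*(-1/3435) = -782/1145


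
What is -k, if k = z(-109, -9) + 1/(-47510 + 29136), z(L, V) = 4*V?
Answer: 661465/18374 ≈ 36.000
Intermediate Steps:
k = -661465/18374 (k = 4*(-9) + 1/(-47510 + 29136) = -36 + 1/(-18374) = -36 - 1/18374 = -661465/18374 ≈ -36.000)
-k = -1*(-661465/18374) = 661465/18374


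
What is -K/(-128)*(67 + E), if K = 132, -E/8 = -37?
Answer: 11979/32 ≈ 374.34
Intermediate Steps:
E = 296 (E = -8*(-37) = 296)
-K/(-128)*(67 + E) = -132/(-128)*(67 + 296) = -132*(-1/128)*363 = -(-33)*363/32 = -1*(-11979/32) = 11979/32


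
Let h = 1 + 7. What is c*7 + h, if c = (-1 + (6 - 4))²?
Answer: 15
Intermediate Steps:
c = 1 (c = (-1 + 2)² = 1² = 1)
h = 8
c*7 + h = 1*7 + 8 = 7 + 8 = 15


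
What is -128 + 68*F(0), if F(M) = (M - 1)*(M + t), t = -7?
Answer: 348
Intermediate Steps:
F(M) = (-1 + M)*(-7 + M) (F(M) = (M - 1)*(M - 7) = (-1 + M)*(-7 + M))
-128 + 68*F(0) = -128 + 68*(7 + 0² - 8*0) = -128 + 68*(7 + 0 + 0) = -128 + 68*7 = -128 + 476 = 348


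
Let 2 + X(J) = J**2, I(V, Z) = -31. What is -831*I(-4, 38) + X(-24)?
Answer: 26335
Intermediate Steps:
X(J) = -2 + J**2
-831*I(-4, 38) + X(-24) = -831*(-31) + (-2 + (-24)**2) = 25761 + (-2 + 576) = 25761 + 574 = 26335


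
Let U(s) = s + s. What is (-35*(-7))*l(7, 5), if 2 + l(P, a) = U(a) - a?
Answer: 735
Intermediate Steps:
U(s) = 2*s
l(P, a) = -2 + a (l(P, a) = -2 + (2*a - a) = -2 + a)
(-35*(-7))*l(7, 5) = (-35*(-7))*(-2 + 5) = 245*3 = 735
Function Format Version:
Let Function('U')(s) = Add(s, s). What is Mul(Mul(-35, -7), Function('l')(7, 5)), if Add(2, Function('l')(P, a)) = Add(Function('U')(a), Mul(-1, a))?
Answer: 735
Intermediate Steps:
Function('U')(s) = Mul(2, s)
Function('l')(P, a) = Add(-2, a) (Function('l')(P, a) = Add(-2, Add(Mul(2, a), Mul(-1, a))) = Add(-2, a))
Mul(Mul(-35, -7), Function('l')(7, 5)) = Mul(Mul(-35, -7), Add(-2, 5)) = Mul(245, 3) = 735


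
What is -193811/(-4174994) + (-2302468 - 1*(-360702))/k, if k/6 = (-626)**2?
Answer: -1912790530697/2454119923116 ≈ -0.77942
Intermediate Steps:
k = 2351256 (k = 6*(-626)**2 = 6*391876 = 2351256)
-193811/(-4174994) + (-2302468 - 1*(-360702))/k = -193811/(-4174994) + (-2302468 - 1*(-360702))/2351256 = -193811*(-1/4174994) + (-2302468 + 360702)*(1/2351256) = 193811/4174994 - 1941766*1/2351256 = 193811/4174994 - 970883/1175628 = -1912790530697/2454119923116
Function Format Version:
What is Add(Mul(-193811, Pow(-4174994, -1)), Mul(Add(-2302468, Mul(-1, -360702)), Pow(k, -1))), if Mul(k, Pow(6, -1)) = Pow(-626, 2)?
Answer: Rational(-1912790530697, 2454119923116) ≈ -0.77942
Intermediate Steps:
k = 2351256 (k = Mul(6, Pow(-626, 2)) = Mul(6, 391876) = 2351256)
Add(Mul(-193811, Pow(-4174994, -1)), Mul(Add(-2302468, Mul(-1, -360702)), Pow(k, -1))) = Add(Mul(-193811, Pow(-4174994, -1)), Mul(Add(-2302468, Mul(-1, -360702)), Pow(2351256, -1))) = Add(Mul(-193811, Rational(-1, 4174994)), Mul(Add(-2302468, 360702), Rational(1, 2351256))) = Add(Rational(193811, 4174994), Mul(-1941766, Rational(1, 2351256))) = Add(Rational(193811, 4174994), Rational(-970883, 1175628)) = Rational(-1912790530697, 2454119923116)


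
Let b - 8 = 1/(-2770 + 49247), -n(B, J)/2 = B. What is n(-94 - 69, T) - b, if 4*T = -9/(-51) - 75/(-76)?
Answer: 14779685/46477 ≈ 318.00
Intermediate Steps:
T = 1503/5168 (T = (-9/(-51) - 75/(-76))/4 = (-9*(-1/51) - 75*(-1/76))/4 = (3/17 + 75/76)/4 = (¼)*(1503/1292) = 1503/5168 ≈ 0.29083)
n(B, J) = -2*B
b = 371817/46477 (b = 8 + 1/(-2770 + 49247) = 8 + 1/46477 = 371817/46477 ≈ 8.0000)
n(-94 - 69, T) - b = -2*(-94 - 69) - 1*371817/46477 = -2*(-163) - 371817/46477 = 326 - 371817/46477 = 14779685/46477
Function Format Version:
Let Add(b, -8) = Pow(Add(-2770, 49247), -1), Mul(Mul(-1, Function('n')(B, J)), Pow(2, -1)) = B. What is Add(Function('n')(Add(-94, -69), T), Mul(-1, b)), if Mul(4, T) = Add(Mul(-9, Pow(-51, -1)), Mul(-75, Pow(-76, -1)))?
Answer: Rational(14779685, 46477) ≈ 318.00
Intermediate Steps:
T = Rational(1503, 5168) (T = Mul(Rational(1, 4), Add(Mul(-9, Pow(-51, -1)), Mul(-75, Pow(-76, -1)))) = Mul(Rational(1, 4), Add(Mul(-9, Rational(-1, 51)), Mul(-75, Rational(-1, 76)))) = Mul(Rational(1, 4), Add(Rational(3, 17), Rational(75, 76))) = Mul(Rational(1, 4), Rational(1503, 1292)) = Rational(1503, 5168) ≈ 0.29083)
Function('n')(B, J) = Mul(-2, B)
b = Rational(371817, 46477) (b = Add(8, Pow(Add(-2770, 49247), -1)) = Add(8, Pow(46477, -1)) = Add(8, Rational(1, 46477)) = Rational(371817, 46477) ≈ 8.0000)
Add(Function('n')(Add(-94, -69), T), Mul(-1, b)) = Add(Mul(-2, Add(-94, -69)), Mul(-1, Rational(371817, 46477))) = Add(Mul(-2, -163), Rational(-371817, 46477)) = Add(326, Rational(-371817, 46477)) = Rational(14779685, 46477)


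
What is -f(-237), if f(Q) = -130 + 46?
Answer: 84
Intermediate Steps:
f(Q) = -84
-f(-237) = -1*(-84) = 84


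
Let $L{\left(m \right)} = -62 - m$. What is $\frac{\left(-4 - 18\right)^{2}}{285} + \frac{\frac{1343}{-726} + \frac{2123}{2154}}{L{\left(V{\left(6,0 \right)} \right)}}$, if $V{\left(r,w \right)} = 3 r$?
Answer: $\frac{112843843}{66027280} \approx 1.709$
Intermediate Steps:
$\frac{\left(-4 - 18\right)^{2}}{285} + \frac{\frac{1343}{-726} + \frac{2123}{2154}}{L{\left(V{\left(6,0 \right)} \right)}} = \frac{\left(-4 - 18\right)^{2}}{285} + \frac{\frac{1343}{-726} + \frac{2123}{2154}}{-62 - 3 \cdot 6} = \left(-22\right)^{2} \cdot \frac{1}{285} + \frac{1343 \left(- \frac{1}{726}\right) + 2123 \cdot \frac{1}{2154}}{-62 - 18} = 484 \cdot \frac{1}{285} + \frac{- \frac{1343}{726} + \frac{2123}{2154}}{-62 - 18} = \frac{484}{285} - \frac{112627}{130317 \left(-80\right)} = \frac{484}{285} - - \frac{112627}{10425360} = \frac{484}{285} + \frac{112627}{10425360} = \frac{112843843}{66027280}$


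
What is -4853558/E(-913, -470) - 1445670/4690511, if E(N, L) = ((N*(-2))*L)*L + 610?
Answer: -43278351108917/135141666136365 ≈ -0.32024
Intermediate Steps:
E(N, L) = 610 - 2*N*L**2 (E(N, L) = ((-2*N)*L)*L + 610 = (-2*L*N)*L + 610 = -2*N*L**2 + 610 = 610 - 2*N*L**2)
-4853558/E(-913, -470) - 1445670/4690511 = -4853558/(610 - 2*(-913)*(-470)**2) - 1445670/4690511 = -4853558/(610 - 2*(-913)*220900) - 1445670*1/4690511 = -4853558/(610 + 403363400) - 1445670/4690511 = -4853558/403364010 - 1445670/4690511 = -4853558*1/403364010 - 1445670/4690511 = -2426779/201682005 - 1445670/4690511 = -43278351108917/135141666136365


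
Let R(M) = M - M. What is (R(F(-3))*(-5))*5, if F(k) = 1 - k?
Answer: 0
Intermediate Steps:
R(M) = 0
(R(F(-3))*(-5))*5 = (0*(-5))*5 = 0*5 = 0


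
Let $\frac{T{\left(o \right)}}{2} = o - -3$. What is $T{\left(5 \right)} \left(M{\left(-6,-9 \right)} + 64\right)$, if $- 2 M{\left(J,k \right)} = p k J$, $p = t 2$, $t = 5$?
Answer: $-3296$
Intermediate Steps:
$p = 10$ ($p = 5 \cdot 2 = 10$)
$M{\left(J,k \right)} = - 5 J k$ ($M{\left(J,k \right)} = - \frac{10 k J}{2} = - \frac{10 J k}{2} = - 5 J k$)
$T{\left(o \right)} = 6 + 2 o$ ($T{\left(o \right)} = 2 \left(o - -3\right) = 2 \left(o + 3\right) = 2 \left(3 + o\right) = 6 + 2 o$)
$T{\left(5 \right)} \left(M{\left(-6,-9 \right)} + 64\right) = \left(6 + 2 \cdot 5\right) \left(\left(-5\right) \left(-6\right) \left(-9\right) + 64\right) = \left(6 + 10\right) \left(-270 + 64\right) = 16 \left(-206\right) = -3296$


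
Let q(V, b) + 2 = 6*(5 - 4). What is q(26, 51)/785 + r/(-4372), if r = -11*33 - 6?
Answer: 307153/3432020 ≈ 0.089496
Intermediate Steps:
r = -369 (r = -363 - 6 = -369)
q(V, b) = 4 (q(V, b) = -2 + 6*(5 - 4) = -2 + 6*1 = -2 + 6 = 4)
q(26, 51)/785 + r/(-4372) = 4/785 - 369/(-4372) = 4*(1/785) - 369*(-1/4372) = 4/785 + 369/4372 = 307153/3432020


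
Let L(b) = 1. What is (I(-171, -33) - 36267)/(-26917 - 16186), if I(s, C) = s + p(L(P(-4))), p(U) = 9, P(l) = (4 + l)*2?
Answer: 36429/43103 ≈ 0.84516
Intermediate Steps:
P(l) = 8 + 2*l
I(s, C) = 9 + s (I(s, C) = s + 9 = 9 + s)
(I(-171, -33) - 36267)/(-26917 - 16186) = ((9 - 171) - 36267)/(-26917 - 16186) = (-162 - 36267)/(-43103) = -36429*(-1/43103) = 36429/43103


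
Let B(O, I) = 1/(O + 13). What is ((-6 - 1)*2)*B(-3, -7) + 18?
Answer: 83/5 ≈ 16.600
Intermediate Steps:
B(O, I) = 1/(13 + O)
((-6 - 1)*2)*B(-3, -7) + 18 = ((-6 - 1)*2)/(13 - 3) + 18 = -7*2/10 + 18 = -14*⅒ + 18 = -7/5 + 18 = 83/5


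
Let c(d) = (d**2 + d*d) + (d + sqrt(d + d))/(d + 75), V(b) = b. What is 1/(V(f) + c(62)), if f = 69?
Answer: 145599627/1129482198317 - 274*sqrt(31)/1129482198317 ≈ 0.00012891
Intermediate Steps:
c(d) = 2*d**2 + (d + sqrt(2)*sqrt(d))/(75 + d) (c(d) = (d**2 + d**2) + (d + sqrt(2*d))/(75 + d) = 2*d**2 + (d + sqrt(2)*sqrt(d))/(75 + d))
1/(V(f) + c(62)) = 1/(69 + (62 + 2*62**3 + 150*62**2 + sqrt(2)*sqrt(62))/(75 + 62)) = 1/(69 + (62 + 2*238328 + 150*3844 + 2*sqrt(31))/137) = 1/(69 + (62 + 476656 + 576600 + 2*sqrt(31))/137) = 1/(69 + (1053318 + 2*sqrt(31))/137) = 1/(69 + (1053318/137 + 2*sqrt(31)/137)) = 1/(1062771/137 + 2*sqrt(31)/137)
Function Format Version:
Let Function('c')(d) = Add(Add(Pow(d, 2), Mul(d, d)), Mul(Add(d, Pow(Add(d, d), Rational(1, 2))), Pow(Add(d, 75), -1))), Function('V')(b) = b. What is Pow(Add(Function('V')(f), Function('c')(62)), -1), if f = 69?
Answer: Add(Rational(145599627, 1129482198317), Mul(Rational(-274, 1129482198317), Pow(31, Rational(1, 2)))) ≈ 0.00012891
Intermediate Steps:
Function('c')(d) = Add(Mul(2, Pow(d, 2)), Mul(Pow(Add(75, d), -1), Add(d, Mul(Pow(2, Rational(1, 2)), Pow(d, Rational(1, 2)))))) (Function('c')(d) = Add(Add(Pow(d, 2), Pow(d, 2)), Mul(Add(d, Pow(Mul(2, d), Rational(1, 2))), Pow(Add(75, d), -1))) = Add(Mul(2, Pow(d, 2)), Mul(Add(d, Mul(Pow(2, Rational(1, 2)), Pow(d, Rational(1, 2)))), Pow(Add(75, d), -1))) = Add(Mul(2, Pow(d, 2)), Mul(Pow(Add(75, d), -1), Add(d, Mul(Pow(2, Rational(1, 2)), Pow(d, Rational(1, 2)))))))
Pow(Add(Function('V')(f), Function('c')(62)), -1) = Pow(Add(69, Mul(Pow(Add(75, 62), -1), Add(62, Mul(2, Pow(62, 3)), Mul(150, Pow(62, 2)), Mul(Pow(2, Rational(1, 2)), Pow(62, Rational(1, 2)))))), -1) = Pow(Add(69, Mul(Pow(137, -1), Add(62, Mul(2, 238328), Mul(150, 3844), Mul(2, Pow(31, Rational(1, 2)))))), -1) = Pow(Add(69, Mul(Rational(1, 137), Add(62, 476656, 576600, Mul(2, Pow(31, Rational(1, 2)))))), -1) = Pow(Add(69, Mul(Rational(1, 137), Add(1053318, Mul(2, Pow(31, Rational(1, 2)))))), -1) = Pow(Add(69, Add(Rational(1053318, 137), Mul(Rational(2, 137), Pow(31, Rational(1, 2))))), -1) = Pow(Add(Rational(1062771, 137), Mul(Rational(2, 137), Pow(31, Rational(1, 2)))), -1)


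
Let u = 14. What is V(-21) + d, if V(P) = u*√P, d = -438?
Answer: -438 + 14*I*√21 ≈ -438.0 + 64.156*I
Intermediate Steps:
V(P) = 14*√P
V(-21) + d = 14*√(-21) - 438 = 14*(I*√21) - 438 = 14*I*√21 - 438 = -438 + 14*I*√21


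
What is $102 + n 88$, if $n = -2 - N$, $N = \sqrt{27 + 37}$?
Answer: $-778$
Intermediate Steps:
$N = 8$ ($N = \sqrt{64} = 8$)
$n = -10$ ($n = -2 - 8 = -10$)
$102 + n 88 = 102 - 880 = -778$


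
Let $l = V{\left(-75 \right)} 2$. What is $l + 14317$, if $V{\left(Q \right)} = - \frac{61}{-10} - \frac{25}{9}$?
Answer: $\frac{644564}{45} \approx 14324.0$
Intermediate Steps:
$V{\left(Q \right)} = \frac{299}{90}$ ($V{\left(Q \right)} = \left(-61\right) \left(- \frac{1}{10}\right) - \frac{25}{9} = \frac{61}{10} - \frac{25}{9} = \frac{299}{90}$)
$l = \frac{299}{45}$ ($l = \frac{299}{90} \cdot 2 = \frac{299}{45} \approx 6.6444$)
$l + 14317 = \frac{299}{45} + 14317 = \frac{644564}{45}$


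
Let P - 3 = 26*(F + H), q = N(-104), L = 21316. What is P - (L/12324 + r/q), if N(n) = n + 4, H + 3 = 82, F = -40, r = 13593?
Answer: 354684833/308100 ≈ 1151.2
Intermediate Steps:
H = 79 (H = -3 + 82 = 79)
N(n) = 4 + n
q = -100 (q = 4 - 104 = -100)
P = 1017 (P = 3 + 26*(-40 + 79) = 3 + 26*39 = 3 + 1014 = 1017)
P - (L/12324 + r/q) = 1017 - (21316/12324 + 13593/(-100)) = 1017 - (21316*(1/12324) + 13593*(-1/100)) = 1017 - (5329/3081 - 13593/100) = 1017 - 1*(-41347133/308100) = 1017 + 41347133/308100 = 354684833/308100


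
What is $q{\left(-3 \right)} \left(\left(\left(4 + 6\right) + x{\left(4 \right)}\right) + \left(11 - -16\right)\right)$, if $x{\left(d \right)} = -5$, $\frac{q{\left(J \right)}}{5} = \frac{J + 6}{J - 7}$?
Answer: $-48$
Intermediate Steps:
$q{\left(J \right)} = \frac{5 \left(6 + J\right)}{-7 + J}$ ($q{\left(J \right)} = 5 \frac{J + 6}{J - 7} = 5 \frac{6 + J}{-7 + J} = \frac{5 \left(6 + J\right)}{-7 + J}$)
$q{\left(-3 \right)} \left(\left(\left(4 + 6\right) + x{\left(4 \right)}\right) + \left(11 - -16\right)\right) = \frac{5 \left(6 - 3\right)}{-7 - 3} \left(\left(\left(4 + 6\right) - 5\right) + \left(11 - -16\right)\right) = 5 \frac{1}{-10} \cdot 3 \left(\left(10 - 5\right) + \left(11 + 16\right)\right) = 5 \left(- \frac{1}{10}\right) 3 \left(5 + 27\right) = \left(- \frac{3}{2}\right) 32 = -48$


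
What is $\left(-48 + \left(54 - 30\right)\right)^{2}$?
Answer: $576$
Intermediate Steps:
$\left(-48 + \left(54 - 30\right)\right)^{2} = \left(-48 + 24\right)^{2} = \left(-24\right)^{2} = 576$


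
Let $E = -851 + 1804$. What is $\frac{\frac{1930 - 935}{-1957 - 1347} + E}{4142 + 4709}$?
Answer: $\frac{3147717}{29243704} \approx 0.10764$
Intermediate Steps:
$E = 953$
$\frac{\frac{1930 - 935}{-1957 - 1347} + E}{4142 + 4709} = \frac{\frac{1930 - 935}{-1957 - 1347} + 953}{4142 + 4709} = \frac{\frac{995}{-3304} + 953}{8851} = \left(995 \left(- \frac{1}{3304}\right) + 953\right) \frac{1}{8851} = \left(- \frac{995}{3304} + 953\right) \frac{1}{8851} = \frac{3147717}{3304} \cdot \frac{1}{8851} = \frac{3147717}{29243704}$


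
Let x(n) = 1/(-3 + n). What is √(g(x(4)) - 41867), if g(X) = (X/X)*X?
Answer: 11*I*√346 ≈ 204.61*I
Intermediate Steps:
g(X) = X (g(X) = 1*X = X)
√(g(x(4)) - 41867) = √(1/(-3 + 4) - 41867) = √(1/1 - 41867) = √(1 - 41867) = √(-41866) = 11*I*√346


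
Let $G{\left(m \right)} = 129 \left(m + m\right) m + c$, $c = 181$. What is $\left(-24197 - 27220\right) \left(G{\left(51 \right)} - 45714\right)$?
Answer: $-32162618925$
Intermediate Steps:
$G{\left(m \right)} = 181 + 258 m^{2}$ ($G{\left(m \right)} = 129 \left(m + m\right) m + 181 = 129 \cdot 2 m m + 181 = 258 m m + 181 = 258 m^{2} + 181 = 181 + 258 m^{2}$)
$\left(-24197 - 27220\right) \left(G{\left(51 \right)} - 45714\right) = \left(-24197 - 27220\right) \left(\left(181 + 258 \cdot 51^{2}\right) - 45714\right) = - 51417 \left(\left(181 + 258 \cdot 2601\right) - 45714\right) = - 51417 \left(\left(181 + 671058\right) - 45714\right) = - 51417 \left(671239 - 45714\right) = \left(-51417\right) 625525 = -32162618925$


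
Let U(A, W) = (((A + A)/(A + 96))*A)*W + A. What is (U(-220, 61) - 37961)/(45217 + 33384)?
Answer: -2659811/2436631 ≈ -1.0916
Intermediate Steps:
U(A, W) = A + 2*W*A²/(96 + A) (U(A, W) = (((2*A)/(96 + A))*A)*W + A = ((2*A/(96 + A))*A)*W + A = (2*A²/(96 + A))*W + A = 2*W*A²/(96 + A) + A = A + 2*W*A²/(96 + A))
(U(-220, 61) - 37961)/(45217 + 33384) = (-220*(96 - 220 + 2*(-220)*61)/(96 - 220) - 37961)/(45217 + 33384) = (-220*(96 - 220 - 26840)/(-124) - 37961)/78601 = (-220*(-1/124)*(-26964) - 37961)*(1/78601) = (-1483020/31 - 37961)*(1/78601) = -2659811/31*1/78601 = -2659811/2436631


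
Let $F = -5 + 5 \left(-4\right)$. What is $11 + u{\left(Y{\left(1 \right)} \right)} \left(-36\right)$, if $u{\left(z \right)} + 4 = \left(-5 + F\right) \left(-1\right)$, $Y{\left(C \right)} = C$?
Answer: $-925$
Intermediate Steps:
$F = -25$ ($F = -5 - 20 = -25$)
$u{\left(z \right)} = 26$ ($u{\left(z \right)} = -4 + \left(-5 - 25\right) \left(-1\right) = -4 - -30 = -4 + 30 = 26$)
$11 + u{\left(Y{\left(1 \right)} \right)} \left(-36\right) = 11 + 26 \left(-36\right) = 11 - 936 = -925$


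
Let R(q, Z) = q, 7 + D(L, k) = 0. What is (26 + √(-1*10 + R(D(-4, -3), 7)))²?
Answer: (26 + I*√17)² ≈ 659.0 + 214.4*I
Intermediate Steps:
D(L, k) = -7 (D(L, k) = -7 + 0 = -7)
(26 + √(-1*10 + R(D(-4, -3), 7)))² = (26 + √(-1*10 - 7))² = (26 + √(-10 - 7))² = (26 + √(-17))² = (26 + I*√17)²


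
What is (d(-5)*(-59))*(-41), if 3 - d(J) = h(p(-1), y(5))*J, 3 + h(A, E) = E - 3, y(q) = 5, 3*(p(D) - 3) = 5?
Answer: -4838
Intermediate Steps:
p(D) = 14/3 (p(D) = 3 + (⅓)*5 = 3 + 5/3 = 14/3)
h(A, E) = -6 + E (h(A, E) = -3 + (E - 3) = -3 + (-3 + E) = -6 + E)
d(J) = 3 + J (d(J) = 3 - (-6 + 5)*J = 3 - (-1)*J = 3 + J)
(d(-5)*(-59))*(-41) = ((3 - 5)*(-59))*(-41) = -2*(-59)*(-41) = 118*(-41) = -4838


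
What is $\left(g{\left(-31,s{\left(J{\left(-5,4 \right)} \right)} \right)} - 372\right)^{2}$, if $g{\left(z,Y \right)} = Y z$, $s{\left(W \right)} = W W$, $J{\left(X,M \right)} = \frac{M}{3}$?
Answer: $\frac{14776336}{81} \approx 1.8242 \cdot 10^{5}$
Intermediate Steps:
$J{\left(X,M \right)} = \frac{M}{3}$ ($J{\left(X,M \right)} = M \frac{1}{3} = \frac{M}{3}$)
$s{\left(W \right)} = W^{2}$
$\left(g{\left(-31,s{\left(J{\left(-5,4 \right)} \right)} \right)} - 372\right)^{2} = \left(\left(\frac{1}{3} \cdot 4\right)^{2} \left(-31\right) - 372\right)^{2} = \left(\left(\frac{4}{3}\right)^{2} \left(-31\right) - 372\right)^{2} = \left(\frac{16}{9} \left(-31\right) - 372\right)^{2} = \left(- \frac{496}{9} - 372\right)^{2} = \left(- \frac{3844}{9}\right)^{2} = \frac{14776336}{81}$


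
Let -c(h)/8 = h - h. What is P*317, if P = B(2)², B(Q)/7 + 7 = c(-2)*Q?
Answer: 761117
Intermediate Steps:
c(h) = 0 (c(h) = -8*(h - h) = -8*0 = 0)
B(Q) = -49 (B(Q) = -49 + 7*(0*Q) = -49 + 7*0 = -49 + 0 = -49)
P = 2401 (P = (-49)² = 2401)
P*317 = 2401*317 = 761117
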